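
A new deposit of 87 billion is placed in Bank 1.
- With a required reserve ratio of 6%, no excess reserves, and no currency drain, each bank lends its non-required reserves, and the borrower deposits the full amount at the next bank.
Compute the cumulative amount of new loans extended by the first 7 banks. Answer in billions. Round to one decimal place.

479.1 billion

Bank i lends (1 − rr)^i of the original deposit: Bank 1 lends 87·0.9400 = 81.7800, Bank 2 lends 87·0.9400² = 76.8732, and so on.
Summing a geometric series: total = 87·[0.9400·(1 − 0.9400^7) / (1 − 0.9400)] ≈ 479.1250 billion.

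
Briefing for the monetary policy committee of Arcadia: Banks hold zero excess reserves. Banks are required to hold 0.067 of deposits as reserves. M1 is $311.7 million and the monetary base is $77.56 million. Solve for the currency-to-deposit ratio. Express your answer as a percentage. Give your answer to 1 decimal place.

Using m = M/MB = 311.7/77.56 ≈ 4.018824. From m = (1 + c)/(c + rr + e), rearranging gives 1 + c = m·(c + rr + e), so c·(1 − m) = m·(rr + e) − 1.
Hence c = [m·(rr + e) − 1]/(1 − m) = [4.018824 × (0.067 + 0) − 1] / (1 − 4.018824) ≈ 0.242061.

24.2%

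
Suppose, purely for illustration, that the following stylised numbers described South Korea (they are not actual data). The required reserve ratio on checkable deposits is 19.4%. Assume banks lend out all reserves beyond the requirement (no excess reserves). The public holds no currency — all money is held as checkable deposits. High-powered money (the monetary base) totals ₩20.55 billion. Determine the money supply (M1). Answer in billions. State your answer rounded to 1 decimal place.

₩105.9 billion

With no currency drain or excess reserves, the money multiplier is m = 1/rr = 1/0.194 ≈ 5.1546.
Money supply M = m × MB = 5.1546 × 20.55 ≈ 105.927 billion.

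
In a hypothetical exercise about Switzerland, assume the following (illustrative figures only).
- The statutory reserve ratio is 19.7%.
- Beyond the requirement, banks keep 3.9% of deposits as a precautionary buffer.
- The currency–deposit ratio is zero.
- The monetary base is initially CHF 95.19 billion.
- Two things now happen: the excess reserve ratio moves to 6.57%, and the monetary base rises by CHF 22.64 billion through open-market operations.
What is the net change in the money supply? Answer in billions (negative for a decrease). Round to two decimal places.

CHF 45.19 billion

Before: m₁ = 1 / (0.197 + 0.039) ≈ 4.237288, MB₁ = 95.19, so M₁ = 4.237288 × 95.19 ≈ 403.3474 billion.
After: m₂ = 1 / (0.197 + 0.0657) ≈ 3.806624, MB₂ = 95.19 + 22.64 = 117.83, so M₂ = 3.806624 × 117.83 ≈ 448.5345 billion.
ΔM = M₂ − M₁ = 448.5345 − 403.3474 = 45.1871 billion.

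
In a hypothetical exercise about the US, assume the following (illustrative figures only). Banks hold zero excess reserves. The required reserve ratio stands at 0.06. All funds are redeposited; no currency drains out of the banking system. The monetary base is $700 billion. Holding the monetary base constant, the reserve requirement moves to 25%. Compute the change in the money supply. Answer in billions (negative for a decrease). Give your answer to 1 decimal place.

-8866.7 billion

Initially m₁ = 1 / (0.06) ≈ 16.66667, so M₁ = 16.66667 × 700 = 11666.669 billion.
After the change m₂ = 1 / (0.25) = 4, so M₂ = 4 × 700 = 2800 billion.
ΔM = M₂ − M₁ = 2800 − 11666.669 = -8866.669 billion.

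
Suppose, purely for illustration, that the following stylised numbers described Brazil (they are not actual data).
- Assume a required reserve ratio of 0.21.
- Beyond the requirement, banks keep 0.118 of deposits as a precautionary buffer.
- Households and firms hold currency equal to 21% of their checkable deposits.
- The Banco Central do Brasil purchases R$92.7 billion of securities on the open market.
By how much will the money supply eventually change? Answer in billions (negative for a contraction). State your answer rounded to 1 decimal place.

The money multiplier is m = (1 + c) / (rr + e + c) = (1 + 0.21) / (0.21 + 0.118 + 0.21) ≈ 2.2491.
The purchase adds 92.7 billion of base, so ΔM = m × ΔMB = 2.2491 × (+92.7) ≈ 208.4916 billion.

R$208.5 billion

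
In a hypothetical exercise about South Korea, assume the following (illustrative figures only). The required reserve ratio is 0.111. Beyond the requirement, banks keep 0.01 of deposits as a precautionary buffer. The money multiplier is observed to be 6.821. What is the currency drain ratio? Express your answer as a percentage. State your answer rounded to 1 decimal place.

3.0%

Using m = 6.821. From m = (1 + c)/(c + rr + e), rearranging gives 1 + c = m·(c + rr + e), so c·(1 − m) = m·(rr + e) − 1.
Hence c = [m·(rr + e) − 1]/(1 − m) = [6.821 × (0.111 + 0.01) − 1] / (1 − 6.821) ≈ 0.030005.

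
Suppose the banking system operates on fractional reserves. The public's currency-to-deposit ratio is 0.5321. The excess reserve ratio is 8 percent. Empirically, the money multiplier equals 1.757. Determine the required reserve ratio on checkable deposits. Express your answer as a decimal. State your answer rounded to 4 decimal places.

Using m = 1.757. Since m = (1 + c)/(c + rr + e), the denominator satisfies c + rr + e = (1 + c)/m = (1 + 0.5321) / 1.757 ≈ 0.871998.
With c = 0.5321 and e = 0.08, the required reserve ratio on checkable deposits is 0.871998 − 0.5321 − 0.08 = 0.259898.

0.2599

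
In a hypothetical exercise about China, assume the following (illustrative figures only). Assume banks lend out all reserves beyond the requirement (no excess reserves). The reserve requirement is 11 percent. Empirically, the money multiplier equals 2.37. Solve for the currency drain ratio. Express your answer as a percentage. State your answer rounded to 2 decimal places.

53.96%

Using m = 2.37. From m = (1 + c)/(c + rr + e), rearranging gives 1 + c = m·(c + rr + e), so c·(1 − m) = m·(rr + e) − 1.
Hence c = [m·(rr + e) − 1]/(1 − m) = [2.37 × (0.11 + 0) − 1] / (1 − 2.37) ≈ 0.539635.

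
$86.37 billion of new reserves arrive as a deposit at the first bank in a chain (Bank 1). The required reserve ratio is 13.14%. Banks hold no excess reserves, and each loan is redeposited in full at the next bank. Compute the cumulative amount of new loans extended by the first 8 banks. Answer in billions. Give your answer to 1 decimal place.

Bank i lends (1 − rr)^i of the original deposit: Bank 1 lends 86.37·0.8686 ≈ 75.0210, Bank 2 lends 86.37·0.8686² ≈ 65.1632, and so on.
Summing a geometric series: total = 86.37·[0.8686·(1 − 0.8686^8) / (1 − 0.8686)] ≈ 385.9469 billion.

$385.9 billion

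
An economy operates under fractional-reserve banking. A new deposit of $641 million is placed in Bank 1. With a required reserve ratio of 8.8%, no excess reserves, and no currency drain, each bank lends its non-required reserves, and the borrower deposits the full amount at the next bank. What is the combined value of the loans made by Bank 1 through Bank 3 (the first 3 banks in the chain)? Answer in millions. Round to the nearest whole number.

$1604 million

Bank i lends (1 − rr)^i of the original deposit: Bank 1 lends 641·0.9120 = 584.5920, Bank 2 lends 641·0.9120² ≈ 533.1479, and so on.
Summing a geometric series: total = 641·[0.9120·(1 − 0.9120^3) / (1 − 0.9120)] ≈ 1603.9708 million.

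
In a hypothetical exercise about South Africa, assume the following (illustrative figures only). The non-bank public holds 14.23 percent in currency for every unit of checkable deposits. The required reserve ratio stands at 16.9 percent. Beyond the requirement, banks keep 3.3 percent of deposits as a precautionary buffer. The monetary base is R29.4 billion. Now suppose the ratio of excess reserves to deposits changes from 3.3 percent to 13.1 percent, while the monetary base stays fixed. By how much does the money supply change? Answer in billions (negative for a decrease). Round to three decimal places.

Initially m₁ = (1 + 0.1423) / (0.169 + 0.033 + 0.1423) ≈ 3.317746, so M₁ = 3.317746 × 29.4 ≈ 97.5417 billion.
After the change m₂ = (1 + 0.1423) / (0.169 + 0.131 + 0.1423) ≈ 2.582636, so M₂ = 2.582636 × 29.4 ≈ 75.9295 billion.
ΔM = M₂ − M₁ = 75.9295 − 97.5417 = -21.6122 billion.

-21.612 billion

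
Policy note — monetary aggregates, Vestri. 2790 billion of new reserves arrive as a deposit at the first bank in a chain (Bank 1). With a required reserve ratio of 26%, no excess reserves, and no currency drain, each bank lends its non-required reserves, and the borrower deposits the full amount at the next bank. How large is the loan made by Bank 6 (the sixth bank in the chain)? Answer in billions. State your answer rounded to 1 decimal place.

458.1 billion

Each bank lends a fraction (1 − rr) = 0.7400 of the deposit it receives, so Bank 6 receives 2790·0.7400^5 and lends 2790·0.7400^6 ≈ 458.1361 billion.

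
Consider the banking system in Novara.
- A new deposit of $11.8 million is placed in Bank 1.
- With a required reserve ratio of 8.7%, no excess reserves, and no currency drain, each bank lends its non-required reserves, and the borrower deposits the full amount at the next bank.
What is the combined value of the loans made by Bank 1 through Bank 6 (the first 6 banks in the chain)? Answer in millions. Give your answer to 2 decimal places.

$52.11 million

Bank i lends (1 − rr)^i of the original deposit: Bank 1 lends 11.8·0.9130 = 10.7734, Bank 2 lends 11.8·0.9130² ≈ 9.8361, and so on.
Summing a geometric series: total = 11.8·[0.9130·(1 − 0.9130^6) / (1 − 0.9130)] ≈ 52.1092 million.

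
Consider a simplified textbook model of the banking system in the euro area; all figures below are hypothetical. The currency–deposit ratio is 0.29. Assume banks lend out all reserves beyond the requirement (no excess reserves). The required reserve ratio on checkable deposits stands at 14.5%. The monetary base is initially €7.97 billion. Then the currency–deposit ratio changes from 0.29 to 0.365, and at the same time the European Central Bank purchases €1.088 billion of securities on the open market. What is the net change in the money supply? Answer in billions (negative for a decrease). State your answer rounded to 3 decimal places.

€0.608 billion

Before: m₁ = (1 + 0.29) / (0.145 + 0.29) ≈ 2.96552, MB₁ = 7.97, so M₁ = 2.96552 × 7.97 ≈ 23.6352 billion.
After: m₂ = (1 + 0.365) / (0.145 + 0.365) ≈ 2.67647, MB₂ = 7.97 + 1.088 = 9.058, so M₂ = 2.67647 × 9.058 ≈ 24.2435 billion.
ΔM = M₂ − M₁ = 24.2435 − 23.6352 = 0.6083 billion.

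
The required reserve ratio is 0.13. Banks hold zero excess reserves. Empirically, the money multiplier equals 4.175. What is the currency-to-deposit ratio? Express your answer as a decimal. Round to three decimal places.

Using m = 4.175. From m = (1 + c)/(c + rr + e), rearranging gives 1 + c = m·(c + rr + e), so c·(1 − m) = m·(rr + e) − 1.
Hence c = [m·(rr + e) − 1]/(1 − m) = [4.175 × (0.13 + 0) − 1] / (1 − 4.175) ≈ 0.144016.

0.144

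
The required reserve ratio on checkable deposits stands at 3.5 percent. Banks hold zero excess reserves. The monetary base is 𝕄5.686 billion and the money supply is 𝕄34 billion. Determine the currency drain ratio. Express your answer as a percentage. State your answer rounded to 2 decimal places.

Using m = M/MB = 34/5.686 ≈ 5.979599. From m = (1 + c)/(c + rr + e), rearranging gives 1 + c = m·(c + rr + e), so c·(1 − m) = m·(rr + e) − 1.
Hence c = [m·(rr + e) − 1]/(1 − m) = [5.979599 × (0.035 + 0) − 1] / (1 − 5.979599) ≈ 0.158791.

15.88%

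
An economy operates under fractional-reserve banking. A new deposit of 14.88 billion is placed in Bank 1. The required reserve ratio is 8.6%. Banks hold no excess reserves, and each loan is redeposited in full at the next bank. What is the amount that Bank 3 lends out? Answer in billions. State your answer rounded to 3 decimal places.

11.362 billion

Each bank lends a fraction (1 − rr) = 0.9140 of the deposit it receives, so Bank 3 receives 14.88·0.9140^2 and lends 14.88·0.9140^3 ≈ 11.3617 billion.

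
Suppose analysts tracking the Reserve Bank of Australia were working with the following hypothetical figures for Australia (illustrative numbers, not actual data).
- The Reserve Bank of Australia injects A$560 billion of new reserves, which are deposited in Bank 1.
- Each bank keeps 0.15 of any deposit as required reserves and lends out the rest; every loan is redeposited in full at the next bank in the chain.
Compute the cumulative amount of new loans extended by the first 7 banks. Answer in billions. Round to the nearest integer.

A$2156 billion

Bank i lends (1 − rr)^i of the original deposit: Bank 1 lends 560·0.8500 = 476.0000, Bank 2 lends 560·0.8500² = 404.6000, and so on.
Summing a geometric series: total = 560·[0.8500·(1 − 0.8500^7) / (1 − 0.8500)] ≈ 2156.0354 billion.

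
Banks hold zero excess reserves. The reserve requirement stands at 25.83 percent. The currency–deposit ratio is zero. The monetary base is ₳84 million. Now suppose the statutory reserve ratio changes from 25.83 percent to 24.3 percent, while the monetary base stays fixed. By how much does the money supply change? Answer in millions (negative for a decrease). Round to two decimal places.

₳20.48 million

Initially m₁ = 1 / (0.2583) ≈ 3.87147, so M₁ = 3.87147 × 84 ≈ 325.2035 million.
After the change m₂ = 1 / (0.243) ≈ 4.11523, so M₂ = 4.11523 × 84 ≈ 345.6793 million.
ΔM = M₂ − M₁ = 345.6793 − 325.2035 = 20.4758 million.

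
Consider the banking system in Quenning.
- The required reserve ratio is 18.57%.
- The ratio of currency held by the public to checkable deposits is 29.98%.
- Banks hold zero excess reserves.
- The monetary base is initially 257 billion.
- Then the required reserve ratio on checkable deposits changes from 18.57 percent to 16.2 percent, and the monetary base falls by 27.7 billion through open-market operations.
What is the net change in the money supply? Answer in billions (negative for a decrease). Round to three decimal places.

Before: m₁ = (1 + 0.2998) / (0.1857 + 0.2998) ≈ 2.6772400, MB₁ = 257, so M₁ = 2.6772400 × 257 ≈ 688.0507 billion.
After: m₂ = (1 + 0.2998) / (0.162 + 0.2998) ≈ 2.8146384, MB₂ = 257 − 27.7 = 229.3, so M₂ = 2.8146384 × 229.3 ≈ 645.3966 billion.
ΔM = M₂ − M₁ = 645.3966 − 688.0507 = -42.6541 billion.

-42.654 billion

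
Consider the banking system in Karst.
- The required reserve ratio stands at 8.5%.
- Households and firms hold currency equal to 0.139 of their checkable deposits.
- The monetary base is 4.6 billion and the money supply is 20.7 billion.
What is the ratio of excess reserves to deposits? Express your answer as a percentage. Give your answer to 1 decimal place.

Using m = M/MB = 20.7/4.6 = 4.500000. Since m = (1 + c)/(c + rr + e), the denominator satisfies c + rr + e = (1 + c)/m = (1 + 0.139) / 4.500000 ≈ 0.253111.
With c = 0.139 and rr = 0.085, the ratio of excess reserves to deposits is 0.253111 − 0.139 − 0.085 = 0.029111.

2.9%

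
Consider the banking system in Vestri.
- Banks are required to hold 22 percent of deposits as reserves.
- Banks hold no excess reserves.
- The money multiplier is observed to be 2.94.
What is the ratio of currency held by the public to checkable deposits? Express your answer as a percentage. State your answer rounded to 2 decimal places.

18.21%

Using m = 2.94. From m = (1 + c)/(c + rr + e), rearranging gives 1 + c = m·(c + rr + e), so c·(1 − m) = m·(rr + e) − 1.
Hence c = [m·(rr + e) − 1]/(1 − m) = [2.94 × (0.22 + 0) − 1] / (1 − 2.94) ≈ 0.182062.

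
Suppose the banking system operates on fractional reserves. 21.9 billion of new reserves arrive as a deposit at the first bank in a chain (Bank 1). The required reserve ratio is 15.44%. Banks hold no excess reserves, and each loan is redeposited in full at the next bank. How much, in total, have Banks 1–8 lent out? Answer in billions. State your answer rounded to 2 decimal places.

Bank i lends (1 − rr)^i of the original deposit: Bank 1 lends 21.9·0.8456 ≈ 18.5186, Bank 2 lends 21.9·0.8456² ≈ 15.6594, and so on.
Summing a geometric series: total = 21.9·[0.8456·(1 − 0.8456^8) / (1 − 0.8456)] ≈ 88.5862 billion.

88.59 billion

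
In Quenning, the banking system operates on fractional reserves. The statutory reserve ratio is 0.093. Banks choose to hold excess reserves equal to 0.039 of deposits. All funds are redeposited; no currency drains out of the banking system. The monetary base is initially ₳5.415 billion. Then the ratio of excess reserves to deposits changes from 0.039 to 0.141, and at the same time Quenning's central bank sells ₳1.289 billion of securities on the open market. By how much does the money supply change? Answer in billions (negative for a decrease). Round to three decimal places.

Before: m₁ = 1 / (0.093 + 0.039) ≈ 7.57576, MB₁ = 5.415, so M₁ = 7.57576 × 5.415 ≈ 41.0227 billion.
After: m₂ = 1 / (0.093 + 0.141) ≈ 4.27350, MB₂ = 5.415 − 1.289 = 4.126, so M₂ = 4.27350 × 4.126 ≈ 17.6325 billion.
ΔM = M₂ − M₁ = 17.6325 − 41.0227 = -23.3902 billion.

-23.390 billion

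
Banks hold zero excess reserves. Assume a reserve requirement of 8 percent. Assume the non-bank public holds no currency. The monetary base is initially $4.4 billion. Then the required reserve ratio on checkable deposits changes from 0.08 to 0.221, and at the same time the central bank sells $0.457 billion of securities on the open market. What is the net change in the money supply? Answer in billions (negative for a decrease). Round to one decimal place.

Before: m₁ = 1 / (0.08) = 12.5, MB₁ = 4.4, so M₁ = 12.5 × 4.4 = 55 billion.
After: m₂ = 1 / (0.221) ≈ 4.5249, MB₂ = 4.4 − 0.457 = 3.943, so M₂ = 4.5249 × 3.943 ≈ 17.8417 billion.
ΔM = M₂ − M₁ = 17.8417 − 55 = -37.1583 billion.

-37.2 billion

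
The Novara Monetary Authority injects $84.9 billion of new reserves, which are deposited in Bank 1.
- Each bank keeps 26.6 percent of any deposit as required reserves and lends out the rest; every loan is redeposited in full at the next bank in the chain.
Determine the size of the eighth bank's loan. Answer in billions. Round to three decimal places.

Each bank lends a fraction (1 − rr) = 0.7340 of the deposit it receives, so Bank 8 receives 84.9·0.7340^7 and lends 84.9·0.7340^8 ≈ 7.1528 billion.

$7.153 billion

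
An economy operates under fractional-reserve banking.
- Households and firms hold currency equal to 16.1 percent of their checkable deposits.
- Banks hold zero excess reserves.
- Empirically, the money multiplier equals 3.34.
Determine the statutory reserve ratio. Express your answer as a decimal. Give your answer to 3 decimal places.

Using m = 3.34. Since m = (1 + c)/(c + rr + e), the denominator satisfies c + rr + e = (1 + c)/m = (1 + 0.161) / 3.34 ≈ 0.347605.
With c = 0.161 and e = 0, the statutory reserve ratio is 0.347605 − 0.161 − 0 = 0.186605.

0.187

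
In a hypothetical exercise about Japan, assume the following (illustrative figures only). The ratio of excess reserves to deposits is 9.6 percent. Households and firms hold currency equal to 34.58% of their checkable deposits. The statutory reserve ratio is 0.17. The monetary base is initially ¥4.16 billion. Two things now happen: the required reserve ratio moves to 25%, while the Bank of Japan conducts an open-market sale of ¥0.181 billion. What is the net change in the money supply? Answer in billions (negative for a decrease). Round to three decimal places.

Before: m₁ = (1 + 0.3458) / (0.17 + 0.096 + 0.3458) ≈ 2.19974, MB₁ = 4.16, so M₁ = 2.19974 × 4.16 ≈ 9.1509 billion.
After: m₂ = (1 + 0.3458) / (0.25 + 0.096 + 0.3458) ≈ 1.94536, MB₂ = 4.16 − 0.181 = 3.979, so M₂ = 1.94536 × 3.979 ≈ 7.7406 billion.
ΔM = M₂ − M₁ = 7.7406 − 9.1509 = -1.4103 billion.

-1.410 billion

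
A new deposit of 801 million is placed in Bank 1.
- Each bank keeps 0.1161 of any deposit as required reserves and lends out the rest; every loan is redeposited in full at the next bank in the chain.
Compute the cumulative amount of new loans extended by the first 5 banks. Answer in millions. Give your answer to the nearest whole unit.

Bank i lends (1 − rr)^i of the original deposit: Bank 1 lends 801·0.8839 = 708.0039, Bank 2 lends 801·0.8839² ≈ 625.8046, and so on.
Summing a geometric series: total = 801·[0.8839·(1 − 0.8839^5) / (1 − 0.8839)] ≈ 2808.0490 million.

2808 million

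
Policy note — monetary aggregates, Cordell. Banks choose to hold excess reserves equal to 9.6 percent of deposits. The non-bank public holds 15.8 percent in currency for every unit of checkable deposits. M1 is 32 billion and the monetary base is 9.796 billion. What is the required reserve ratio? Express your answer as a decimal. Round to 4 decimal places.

Using m = M/MB = 32/9.796 ≈ 3.266639. Since m = (1 + c)/(c + rr + e), the denominator satisfies c + rr + e = (1 + c)/m = (1 + 0.158) / 3.266639 ≈ 0.354493.
With c = 0.158 and e = 0.096, the required reserve ratio is 0.354493 − 0.158 − 0.096 = 0.100493.

0.1005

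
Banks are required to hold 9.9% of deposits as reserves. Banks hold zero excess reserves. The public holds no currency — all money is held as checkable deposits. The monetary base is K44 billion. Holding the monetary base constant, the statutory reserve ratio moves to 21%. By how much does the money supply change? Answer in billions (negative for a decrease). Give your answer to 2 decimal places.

Initially m₁ = 1 / (0.099) ≈ 10.10101, so M₁ = 10.10101 × 44 ≈ 444.4444 billion.
After the change m₂ = 1 / (0.21) ≈ 4.76190, so M₂ = 4.76190 × 44 = 209.5236 billion.
ΔM = M₂ − M₁ = 209.5236 − 444.4444 = -234.9208 billion.

-234.92 billion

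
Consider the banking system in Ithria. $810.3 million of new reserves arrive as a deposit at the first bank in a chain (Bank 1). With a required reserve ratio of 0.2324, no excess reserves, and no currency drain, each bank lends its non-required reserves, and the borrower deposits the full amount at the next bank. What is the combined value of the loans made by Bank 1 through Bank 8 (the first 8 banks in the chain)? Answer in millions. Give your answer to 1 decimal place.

Bank i lends (1 − rr)^i of the original deposit: Bank 1 lends 810.3·0.7676 ≈ 621.9863, Bank 2 lends 810.3·0.7676² ≈ 477.4367, and so on.
Summing a geometric series: total = 810.3·[0.7676·(1 − 0.7676^8) / (1 − 0.7676)] ≈ 2353.7906 million.

$2353.8 million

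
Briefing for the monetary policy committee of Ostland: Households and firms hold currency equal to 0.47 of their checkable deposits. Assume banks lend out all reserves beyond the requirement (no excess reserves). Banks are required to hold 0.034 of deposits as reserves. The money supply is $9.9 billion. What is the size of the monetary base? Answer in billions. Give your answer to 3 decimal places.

The money multiplier is m = (1 + c) / (rr + c) = (1 + 0.47) / (0.034 + 0.47) ≈ 2.91667.
MB = M / m = 9.9 / 2.91667 ≈ 3.3943 billion.

$3.394 billion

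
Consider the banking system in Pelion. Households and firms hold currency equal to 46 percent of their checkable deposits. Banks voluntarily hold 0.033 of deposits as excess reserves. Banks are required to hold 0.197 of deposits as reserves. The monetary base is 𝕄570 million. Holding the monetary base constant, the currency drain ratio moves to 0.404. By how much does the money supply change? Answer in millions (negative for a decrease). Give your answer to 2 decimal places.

Initially m₁ = (1 + 0.46) / (0.197 + 0.033 + 0.46) ≈ 2.115942, so M₁ = 2.115942 × 570 ≈ 1206.0869 million.
After the change m₂ = (1 + 0.404) / (0.197 + 0.033 + 0.404) ≈ 2.214511, so M₂ = 2.214511 × 570 ≈ 1262.2713 million.
ΔM = M₂ − M₁ = 1262.2713 − 1206.0869 = 56.1844 million.

𝕄56.18 million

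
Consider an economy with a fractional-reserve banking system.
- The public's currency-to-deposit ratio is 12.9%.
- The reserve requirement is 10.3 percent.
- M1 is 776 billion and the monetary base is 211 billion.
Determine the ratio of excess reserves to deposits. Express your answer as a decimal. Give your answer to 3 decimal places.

0.075

Using m = M/MB = 776/211 ≈ 3.677725. Since m = (1 + c)/(c + rr + e), the denominator satisfies c + rr + e = (1 + c)/m = (1 + 0.129) / 3.677725 ≈ 0.306983.
With c = 0.129 and rr = 0.103, the ratio of excess reserves to deposits is 0.306983 − 0.129 − 0.103 = 0.074983.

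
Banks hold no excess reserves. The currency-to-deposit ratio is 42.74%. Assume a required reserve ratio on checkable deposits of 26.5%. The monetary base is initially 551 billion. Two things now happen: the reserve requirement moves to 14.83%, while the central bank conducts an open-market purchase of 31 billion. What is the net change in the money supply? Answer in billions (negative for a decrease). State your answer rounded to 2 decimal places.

Before: m₁ = (1 + 0.4274) / (0.265 + 0.4274) ≈ 2.061525, MB₁ = 551, so M₁ = 2.061525 × 551 ≈ 1135.9003 billion.
After: m₂ = (1 + 0.4274) / (0.1483 + 0.4274) ≈ 2.479416, MB₂ = 551 + 31 = 582, so M₂ = 2.479416 × 582 ≈ 1443.0201 billion.
ΔM = M₂ − M₁ = 1443.0201 − 1135.9003 = 307.1198 billion.

307.12 billion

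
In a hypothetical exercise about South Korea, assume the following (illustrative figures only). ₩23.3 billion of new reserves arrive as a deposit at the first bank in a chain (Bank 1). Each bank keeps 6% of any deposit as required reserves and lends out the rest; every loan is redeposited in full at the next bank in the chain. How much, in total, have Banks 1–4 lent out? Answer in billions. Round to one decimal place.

₩80.0 billion

Bank i lends (1 − rr)^i of the original deposit: Bank 1 lends 23.3·0.9400 = 21.9020, Bank 2 lends 23.3·0.9400² ≈ 20.5879, and so on.
Summing a geometric series: total = 23.3·[0.9400·(1 − 0.9400^4) / (1 − 0.9400)] ≈ 80.0339 billion.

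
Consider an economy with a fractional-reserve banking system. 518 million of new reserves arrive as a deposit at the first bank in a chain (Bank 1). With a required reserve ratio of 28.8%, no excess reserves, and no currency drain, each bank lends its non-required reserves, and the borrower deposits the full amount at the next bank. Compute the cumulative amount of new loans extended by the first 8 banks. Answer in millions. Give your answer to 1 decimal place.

1196.0 million

Bank i lends (1 − rr)^i of the original deposit: Bank 1 lends 518·0.7120 = 368.8160, Bank 2 lends 518·0.7120² ≈ 262.5970, and so on.
Summing a geometric series: total = 518·[0.7120·(1 − 0.7120^8) / (1 − 0.7120)] ≈ 1196.0331 million.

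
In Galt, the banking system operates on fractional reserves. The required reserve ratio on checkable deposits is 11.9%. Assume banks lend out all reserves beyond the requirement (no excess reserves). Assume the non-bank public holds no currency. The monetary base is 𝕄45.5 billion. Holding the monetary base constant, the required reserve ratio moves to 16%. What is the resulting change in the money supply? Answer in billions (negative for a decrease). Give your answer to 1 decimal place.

Initially m₁ = 1 / (0.119) ≈ 8.4034, so M₁ = 8.4034 × 45.5 = 382.3547 billion.
After the change m₂ = 1 / (0.16) = 6.25, so M₂ = 6.25 × 45.5 = 284.375 billion.
ΔM = M₂ − M₁ = 284.375 − 382.3547 = -97.9797 billion.

-98.0 billion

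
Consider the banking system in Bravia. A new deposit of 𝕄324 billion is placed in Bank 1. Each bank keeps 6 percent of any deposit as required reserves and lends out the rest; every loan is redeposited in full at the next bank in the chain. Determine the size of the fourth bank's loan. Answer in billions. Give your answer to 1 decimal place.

Each bank lends a fraction (1 − rr) = 0.9400 of the deposit it receives, so Bank 4 receives 324·0.9400^3 and lends 324·0.9400^4 ≈ 252.9627 billion.

𝕄253.0 billion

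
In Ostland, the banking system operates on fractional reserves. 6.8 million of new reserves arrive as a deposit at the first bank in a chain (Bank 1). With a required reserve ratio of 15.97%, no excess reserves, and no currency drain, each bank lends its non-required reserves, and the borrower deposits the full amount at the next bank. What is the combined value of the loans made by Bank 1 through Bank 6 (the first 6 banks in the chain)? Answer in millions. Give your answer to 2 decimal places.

23.18 million

Bank i lends (1 − rr)^i of the original deposit: Bank 1 lends 6.8·0.8403 ≈ 5.7140, Bank 2 lends 6.8·0.8403² ≈ 4.8015, and so on.
Summing a geometric series: total = 6.8·[0.8403·(1 − 0.8403^6) / (1 − 0.8403)] ≈ 23.1835 million.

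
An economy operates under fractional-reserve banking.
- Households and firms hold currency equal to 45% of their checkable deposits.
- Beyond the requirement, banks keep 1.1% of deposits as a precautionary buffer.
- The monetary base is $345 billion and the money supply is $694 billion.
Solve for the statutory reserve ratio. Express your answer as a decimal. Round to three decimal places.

Using m = M/MB = 694/345 ≈ 2.011594. Since m = (1 + c)/(c + rr + e), the denominator satisfies c + rr + e = (1 + c)/m = (1 + 0.45) / 2.011594 ≈ 0.720821.
With c = 0.45 and e = 0.011, the statutory reserve ratio is 0.720821 − 0.45 − 0.011 = 0.259821.

0.260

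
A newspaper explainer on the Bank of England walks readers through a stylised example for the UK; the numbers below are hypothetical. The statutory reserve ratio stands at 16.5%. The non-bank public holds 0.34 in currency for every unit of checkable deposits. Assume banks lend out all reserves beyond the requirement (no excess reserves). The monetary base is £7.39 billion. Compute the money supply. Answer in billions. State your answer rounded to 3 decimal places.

£19.609 billion

The money multiplier is m = (1 + c) / (rr + c) = (1 + 0.34) / (0.165 + 0.34) ≈ 2.65347.
So M = m × MB = 2.65347 × 7.39 ≈ 19.6091 billion.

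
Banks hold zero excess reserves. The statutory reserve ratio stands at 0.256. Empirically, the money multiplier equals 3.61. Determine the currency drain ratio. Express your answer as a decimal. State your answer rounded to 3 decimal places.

Using m = 3.61. From m = (1 + c)/(c + rr + e), rearranging gives 1 + c = m·(c + rr + e), so c·(1 − m) = m·(rr + e) − 1.
Hence c = [m·(rr + e) − 1]/(1 − m) = [3.61 × (0.256 + 0) − 1] / (1 − 3.61) ≈ 0.029057.

0.029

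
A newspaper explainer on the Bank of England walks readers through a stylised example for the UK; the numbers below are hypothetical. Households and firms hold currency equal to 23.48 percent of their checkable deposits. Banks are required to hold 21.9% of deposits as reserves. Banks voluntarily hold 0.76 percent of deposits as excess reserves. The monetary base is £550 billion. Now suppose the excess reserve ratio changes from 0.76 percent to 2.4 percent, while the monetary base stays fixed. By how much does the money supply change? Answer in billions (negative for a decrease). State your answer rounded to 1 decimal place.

Initially m₁ = (1 + 0.2348) / (0.219 + 0.0076 + 0.2348) ≈ 2.67620, so M₁ = 2.67620 × 550 = 1471.91 billion.
After the change m₂ = (1 + 0.2348) / (0.219 + 0.024 + 0.2348) ≈ 2.58434, so M₂ = 2.58434 × 550 = 1421.387 billion.
ΔM = M₂ − M₁ = 1421.387 − 1471.91 = -50.523 billion.

-50.5 billion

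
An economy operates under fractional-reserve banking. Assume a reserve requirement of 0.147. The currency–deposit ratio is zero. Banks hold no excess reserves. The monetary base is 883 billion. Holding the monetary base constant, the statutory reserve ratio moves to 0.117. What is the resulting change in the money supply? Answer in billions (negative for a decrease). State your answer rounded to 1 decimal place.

1540.2 billion

Initially m₁ = 1 / (0.147) ≈ 6.80272, so M₁ = 6.80272 × 883 ≈ 6006.8018 billion.
After the change m₂ = 1 / (0.117) ≈ 8.54701, so M₂ = 8.54701 × 883 ≈ 7547.0098 billion.
ΔM = M₂ − M₁ = 7547.0098 − 6006.8018 = 1540.208 billion.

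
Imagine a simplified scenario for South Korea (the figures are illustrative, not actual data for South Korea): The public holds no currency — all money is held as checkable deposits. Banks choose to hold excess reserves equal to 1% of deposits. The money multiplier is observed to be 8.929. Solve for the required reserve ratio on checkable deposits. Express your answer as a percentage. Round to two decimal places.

Using m = 8.929. Since m = (1 + c)/(c + rr + e), the denominator satisfies c + rr + e = (1 + c)/m = (1 + 0) / 8.929 ≈ 0.111995.
With c = 0 and e = 0.01, the required reserve ratio on checkable deposits is 0.111995 − 0 − 0.01 = 0.101995.

10.20%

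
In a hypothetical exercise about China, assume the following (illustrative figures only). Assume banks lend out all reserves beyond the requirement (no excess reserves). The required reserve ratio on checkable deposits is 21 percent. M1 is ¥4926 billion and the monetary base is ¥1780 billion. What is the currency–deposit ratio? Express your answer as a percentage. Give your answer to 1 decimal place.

Using m = M/MB = 4926/1780 ≈ 2.767416. From m = (1 + c)/(c + rr + e), rearranging gives 1 + c = m·(c + rr + e), so c·(1 − m) = m·(rr + e) − 1.
Hence c = [m·(rr + e) − 1]/(1 − m) = [2.767416 × (0.21 + 0) − 1] / (1 − 2.767416) ≈ 0.236980.

23.7%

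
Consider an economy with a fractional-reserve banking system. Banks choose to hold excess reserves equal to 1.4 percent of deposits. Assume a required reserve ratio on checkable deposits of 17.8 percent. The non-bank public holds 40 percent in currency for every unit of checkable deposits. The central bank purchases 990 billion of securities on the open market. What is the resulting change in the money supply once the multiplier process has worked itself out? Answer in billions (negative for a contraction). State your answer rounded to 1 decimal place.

The money multiplier is m = (1 + c) / (rr + e + c) = (1 + 0.4) / (0.178 + 0.014 + 0.4) ≈ 2.36486.
The purchase adds 990 billion of base, so ΔM = m × ΔMB = 2.36486 × (+990) = 2341.2114 billion.

2341.2 billion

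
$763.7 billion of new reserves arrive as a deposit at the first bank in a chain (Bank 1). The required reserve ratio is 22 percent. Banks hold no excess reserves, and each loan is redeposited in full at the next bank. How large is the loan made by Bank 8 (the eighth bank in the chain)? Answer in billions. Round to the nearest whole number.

$105 billion

Each bank lends a fraction (1 − rr) = 0.7800 of the deposit it receives, so Bank 8 receives 763.7·0.7800^7 and lends 763.7·0.7800^8 ≈ 104.6356 billion.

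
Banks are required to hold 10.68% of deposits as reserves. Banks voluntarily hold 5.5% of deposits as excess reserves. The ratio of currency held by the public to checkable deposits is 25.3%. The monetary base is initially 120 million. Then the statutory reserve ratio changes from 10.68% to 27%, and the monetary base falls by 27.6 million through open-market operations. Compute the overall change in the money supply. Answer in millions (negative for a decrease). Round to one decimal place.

Before: m₁ = (1 + 0.253) / (0.1068 + 0.055 + 0.253) ≈ 3.02073, MB₁ = 120, so M₁ = 3.02073 × 120 = 362.4876 million.
After: m₂ = (1 + 0.253) / (0.27 + 0.055 + 0.253) ≈ 2.16782, MB₂ = 120 − 27.6 = 92.4, so M₂ = 2.16782 × 92.4 ≈ 200.3066 million.
ΔM = M₂ − M₁ = 200.3066 − 362.4876 = -162.181 million.

-162.2 million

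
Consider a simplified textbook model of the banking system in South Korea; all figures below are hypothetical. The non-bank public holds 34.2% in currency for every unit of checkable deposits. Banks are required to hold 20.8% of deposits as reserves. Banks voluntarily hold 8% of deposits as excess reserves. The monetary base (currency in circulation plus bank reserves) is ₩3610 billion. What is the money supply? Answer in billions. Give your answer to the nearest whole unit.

₩7690 billion

The money multiplier is m = (1 + c) / (rr + e + c) = (1 + 0.342) / (0.208 + 0.08 + 0.342) ≈ 2.13016.
So M = m × MB = 2.13016 × 3610 = 7689.8776 billion.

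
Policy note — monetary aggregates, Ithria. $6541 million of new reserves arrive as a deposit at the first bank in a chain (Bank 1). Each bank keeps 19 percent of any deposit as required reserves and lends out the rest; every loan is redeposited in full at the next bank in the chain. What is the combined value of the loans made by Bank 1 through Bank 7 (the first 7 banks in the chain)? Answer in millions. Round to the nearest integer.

Bank i lends (1 − rr)^i of the original deposit: Bank 1 lends 6541·0.8100 = 5298.2100, Bank 2 lends 6541·0.8100² = 4291.5501, and so on.
Summing a geometric series: total = 6541·[0.8100·(1 − 0.8100^7) / (1 − 0.8100)] ≈ 21506.0500 million.

$21506 million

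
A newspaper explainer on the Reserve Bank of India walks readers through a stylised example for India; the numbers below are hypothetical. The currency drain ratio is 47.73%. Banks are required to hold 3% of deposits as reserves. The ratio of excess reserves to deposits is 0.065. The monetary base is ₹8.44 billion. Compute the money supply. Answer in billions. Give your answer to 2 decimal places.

₹21.79 billion

The money multiplier is m = (1 + c) / (rr + e + c) = (1 + 0.4773) / (0.03 + 0.065 + 0.4773) ≈ 2.5813.
So M = m × MB = 2.5813 × 8.44 ≈ 21.7862 billion.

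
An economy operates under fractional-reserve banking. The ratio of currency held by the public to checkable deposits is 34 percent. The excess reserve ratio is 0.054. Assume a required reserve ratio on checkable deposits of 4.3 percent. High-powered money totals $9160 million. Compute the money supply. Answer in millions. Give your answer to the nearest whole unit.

The money multiplier is m = (1 + c) / (rr + e + c) = (1 + 0.34) / (0.043 + 0.054 + 0.34) ≈ 3.06636.
So M = m × MB = 3.06636 × 9160 = 28087.8576 million.

$28088 million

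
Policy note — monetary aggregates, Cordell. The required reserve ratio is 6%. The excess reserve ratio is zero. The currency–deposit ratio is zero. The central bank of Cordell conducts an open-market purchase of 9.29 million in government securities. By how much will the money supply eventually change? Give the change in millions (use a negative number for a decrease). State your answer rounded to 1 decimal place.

154.8 million

The simple money multiplier is m = 1/rr = 1/0.06 ≈ 16.6667.
An open-market purchase increases the monetary base by 9.29 million, so ΔM = m × ΔMB = 16.6667 × 9.29 ≈ 154.8336 million.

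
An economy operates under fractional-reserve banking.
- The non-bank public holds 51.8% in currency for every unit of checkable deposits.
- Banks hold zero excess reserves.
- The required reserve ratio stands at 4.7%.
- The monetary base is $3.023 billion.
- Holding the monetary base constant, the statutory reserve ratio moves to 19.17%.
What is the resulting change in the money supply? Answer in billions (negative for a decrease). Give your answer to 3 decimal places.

-1.656 billion

Initially m₁ = (1 + 0.518) / (0.047 + 0.518) ≈ 2.68673, so M₁ = 2.68673 × 3.023 ≈ 8.122 billion.
After the change m₂ = (1 + 0.518) / (0.1917 + 0.518) ≈ 2.13893, so M₂ = 2.13893 × 3.023 ≈ 6.466 billion.
ΔM = M₂ − M₁ = 6.466 − 8.122 = -1.656 billion.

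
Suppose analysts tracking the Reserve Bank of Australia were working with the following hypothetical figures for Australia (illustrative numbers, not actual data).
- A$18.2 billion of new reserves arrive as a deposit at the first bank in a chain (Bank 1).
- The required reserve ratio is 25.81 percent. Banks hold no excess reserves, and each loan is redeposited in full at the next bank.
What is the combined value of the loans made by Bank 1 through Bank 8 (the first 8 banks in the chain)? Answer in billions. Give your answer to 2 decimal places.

Bank i lends (1 − rr)^i of the original deposit: Bank 1 lends 18.2·0.7419 ≈ 13.5026, Bank 2 lends 18.2·0.7419² ≈ 10.0176, and so on.
Summing a geometric series: total = 18.2·[0.7419·(1 − 0.7419^8) / (1 − 0.7419)] ≈ 47.5136 billion.

A$47.51 billion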